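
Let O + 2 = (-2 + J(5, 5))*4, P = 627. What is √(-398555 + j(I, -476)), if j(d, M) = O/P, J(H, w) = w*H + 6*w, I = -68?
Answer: 15*I*√77374517/209 ≈ 631.31*I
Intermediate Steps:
J(H, w) = 6*w + H*w (J(H, w) = H*w + 6*w = 6*w + H*w)
O = 210 (O = -2 + (-2 + 5*(6 + 5))*4 = -2 + (-2 + 5*11)*4 = -2 + (-2 + 55)*4 = -2 + 53*4 = -2 + 212 = 210)
j(d, M) = 70/209 (j(d, M) = 210/627 = 210*(1/627) = 70/209)
√(-398555 + j(I, -476)) = √(-398555 + 70/209) = √(-83297925/209) = 15*I*√77374517/209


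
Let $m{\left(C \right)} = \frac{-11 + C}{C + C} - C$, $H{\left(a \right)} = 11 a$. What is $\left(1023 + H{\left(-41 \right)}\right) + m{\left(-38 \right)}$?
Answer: $\frac{46409}{76} \approx 610.64$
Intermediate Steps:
$m{\left(C \right)} = - C + \frac{-11 + C}{2 C}$ ($m{\left(C \right)} = \frac{-11 + C}{2 C} - C = - C + \frac{-11 + C}{2 C}$)
$\left(1023 + H{\left(-41 \right)}\right) + m{\left(-38 \right)} = \left(1023 + 11 \left(-41\right)\right) - \left(- \frac{77}{2} - \frac{11}{76}\right) = \left(1023 - 451\right) + \left(\frac{1}{2} + 38 - - \frac{11}{76}\right) = 572 + \left(\frac{1}{2} + 38 + \frac{11}{76}\right) = 572 + \frac{2937}{76} = \frac{46409}{76}$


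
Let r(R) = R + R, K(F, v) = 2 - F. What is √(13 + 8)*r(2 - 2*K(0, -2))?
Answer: -4*√21 ≈ -18.330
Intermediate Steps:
r(R) = 2*R
√(13 + 8)*r(2 - 2*K(0, -2)) = √(13 + 8)*(2*(2 - 2*(2 - 1*0))) = √21*(2*(2 - 2*(2 + 0))) = √21*(2*(2 - 2*2)) = √21*(2*(2 - 4)) = √21*(2*(-2)) = √21*(-4) = -4*√21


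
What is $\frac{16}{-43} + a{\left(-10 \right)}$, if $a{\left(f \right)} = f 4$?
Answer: $- \frac{1736}{43} \approx -40.372$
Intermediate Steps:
$a{\left(f \right)} = 4 f$
$\frac{16}{-43} + a{\left(-10 \right)} = \frac{16}{-43} + 4 \left(-10\right) = 16 \left(- \frac{1}{43}\right) - 40 = - \frac{16}{43} - 40 = - \frac{1736}{43}$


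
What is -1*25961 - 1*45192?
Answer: -71153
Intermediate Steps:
-1*25961 - 1*45192 = -25961 - 45192 = -71153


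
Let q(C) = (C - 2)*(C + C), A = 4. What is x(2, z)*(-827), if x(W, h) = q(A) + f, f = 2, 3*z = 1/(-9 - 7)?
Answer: -14886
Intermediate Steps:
z = -1/48 (z = 1/(3*(-9 - 7)) = (1/3)/(-16) = (1/3)*(-1/16) = -1/48 ≈ -0.020833)
q(C) = 2*C*(-2 + C) (q(C) = (-2 + C)*(2*C) = 2*C*(-2 + C))
x(W, h) = 18 (x(W, h) = 2*4*(-2 + 4) + 2 = 2*4*2 + 2 = 16 + 2 = 18)
x(2, z)*(-827) = 18*(-827) = -14886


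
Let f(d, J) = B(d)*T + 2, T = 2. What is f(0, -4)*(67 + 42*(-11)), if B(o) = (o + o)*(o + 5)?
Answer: -790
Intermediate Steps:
B(o) = 2*o*(5 + o) (B(o) = (2*o)*(5 + o) = 2*o*(5 + o))
f(d, J) = 2 + 4*d*(5 + d) (f(d, J) = (2*d*(5 + d))*2 + 2 = 4*d*(5 + d) + 2 = 2 + 4*d*(5 + d))
f(0, -4)*(67 + 42*(-11)) = (2 + 4*0*(5 + 0))*(67 + 42*(-11)) = (2 + 4*0*5)*(67 - 462) = (2 + 0)*(-395) = 2*(-395) = -790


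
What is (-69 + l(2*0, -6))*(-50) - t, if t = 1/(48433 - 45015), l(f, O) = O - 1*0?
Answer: 12817499/3418 ≈ 3750.0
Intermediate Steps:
l(f, O) = O (l(f, O) = O + 0 = O)
t = 1/3418 ≈ 0.00029257
(-69 + l(2*0, -6))*(-50) - t = (-69 - 6)*(-50) - 1*1/3418 = -75*(-50) - 1/3418 = 3750 - 1/3418 = 12817499/3418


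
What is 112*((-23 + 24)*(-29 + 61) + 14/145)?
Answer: 521248/145 ≈ 3594.8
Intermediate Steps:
112*((-23 + 24)*(-29 + 61) + 14/145) = 112*(1*32 + 14*(1/145)) = 112*(32 + 14/145) = 112*(4654/145) = 521248/145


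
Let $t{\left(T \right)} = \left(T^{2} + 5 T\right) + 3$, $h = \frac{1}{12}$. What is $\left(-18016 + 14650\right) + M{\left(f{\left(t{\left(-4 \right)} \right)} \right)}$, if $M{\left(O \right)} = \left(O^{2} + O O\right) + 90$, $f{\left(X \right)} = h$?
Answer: $- \frac{235871}{72} \approx -3276.0$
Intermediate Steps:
$h = \frac{1}{12} \approx 0.083333$
$t{\left(T \right)} = 3 + T^{2} + 5 T$
$f{\left(X \right)} = \frac{1}{12}$
$M{\left(O \right)} = 90 + 2 O^{2}$ ($M{\left(O \right)} = \left(O^{2} + O^{2}\right) + 90 = 2 O^{2} + 90 = 90 + 2 O^{2}$)
$\left(-18016 + 14650\right) + M{\left(f{\left(t{\left(-4 \right)} \right)} \right)} = \left(-18016 + 14650\right) + \left(90 + \frac{2}{144}\right) = -3366 + \left(90 + 2 \cdot \frac{1}{144}\right) = -3366 + \left(90 + \frac{1}{72}\right) = -3366 + \frac{6481}{72} = - \frac{235871}{72}$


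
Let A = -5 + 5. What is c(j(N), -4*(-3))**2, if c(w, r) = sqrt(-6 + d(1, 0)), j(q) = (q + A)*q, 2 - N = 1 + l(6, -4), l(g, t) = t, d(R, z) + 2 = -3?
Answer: -11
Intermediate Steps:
A = 0
d(R, z) = -5 (d(R, z) = -2 - 3 = -5)
N = 5 (N = 2 - (1 - 4) = 2 - 1*(-3) = 2 + 3 = 5)
j(q) = q**2 (j(q) = (q + 0)*q = q*q = q**2)
c(w, r) = I*sqrt(11) (c(w, r) = sqrt(-6 - 5) = sqrt(-11) = I*sqrt(11))
c(j(N), -4*(-3))**2 = (I*sqrt(11))**2 = -11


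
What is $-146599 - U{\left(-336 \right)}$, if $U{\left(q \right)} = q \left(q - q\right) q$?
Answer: $-146599$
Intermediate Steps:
$U{\left(q \right)} = 0$ ($U{\left(q \right)} = q 0 q = 0 q = 0$)
$-146599 - U{\left(-336 \right)} = -146599 - 0 = -146599 + 0 = -146599$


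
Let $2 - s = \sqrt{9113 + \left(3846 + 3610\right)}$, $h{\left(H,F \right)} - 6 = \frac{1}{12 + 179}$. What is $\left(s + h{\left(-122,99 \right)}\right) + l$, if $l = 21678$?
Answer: $\frac{4142027}{191} - 3 \sqrt{1841} \approx 21557.0$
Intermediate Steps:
$h{\left(H,F \right)} = \frac{1147}{191}$ ($h{\left(H,F \right)} = 6 + \frac{1}{12 + 179} = 6 + \frac{1}{191} = \frac{1147}{191}$)
$s = 2 - 3 \sqrt{1841}$ ($s = 2 - \sqrt{9113 + \left(3846 + 3610\right)} = 2 - \sqrt{9113 + 7456} = 2 - \sqrt{16569} = 2 - 3 \sqrt{1841} \approx -126.72$)
$\left(s + h{\left(-122,99 \right)}\right) + l = \left(\left(2 - 3 \sqrt{1841}\right) + \frac{1147}{191}\right) + 21678 = \left(\frac{1529}{191} - 3 \sqrt{1841}\right) + 21678 = \frac{4142027}{191} - 3 \sqrt{1841}$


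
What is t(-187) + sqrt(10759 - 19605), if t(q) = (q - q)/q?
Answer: I*sqrt(8846) ≈ 94.053*I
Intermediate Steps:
t(q) = 0 (t(q) = 0/q = 0)
t(-187) + sqrt(10759 - 19605) = 0 + sqrt(10759 - 19605) = 0 + sqrt(-8846) = 0 + I*sqrt(8846) = I*sqrt(8846)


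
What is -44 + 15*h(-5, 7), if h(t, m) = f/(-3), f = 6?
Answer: -74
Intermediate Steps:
h(t, m) = -2 (h(t, m) = 6/(-3) = 6*(-⅓) = -2)
-44 + 15*h(-5, 7) = -44 + 15*(-2) = -44 - 30 = -74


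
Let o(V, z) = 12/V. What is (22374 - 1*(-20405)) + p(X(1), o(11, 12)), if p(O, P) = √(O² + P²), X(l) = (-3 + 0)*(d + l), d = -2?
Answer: 42779 + 3*√137/11 ≈ 42782.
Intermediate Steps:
X(l) = 6 - 3*l (X(l) = (-3 + 0)*(-2 + l) = -3*(-2 + l) = 6 - 3*l)
(22374 - 1*(-20405)) + p(X(1), o(11, 12)) = (22374 - 1*(-20405)) + √((6 - 3*1)² + (12/11)²) = (22374 + 20405) + √((6 - 3)² + (12*(1/11))²) = 42779 + √(3² + (12/11)²) = 42779 + √(9 + 144/121) = 42779 + √(1233/121) = 42779 + 3*√137/11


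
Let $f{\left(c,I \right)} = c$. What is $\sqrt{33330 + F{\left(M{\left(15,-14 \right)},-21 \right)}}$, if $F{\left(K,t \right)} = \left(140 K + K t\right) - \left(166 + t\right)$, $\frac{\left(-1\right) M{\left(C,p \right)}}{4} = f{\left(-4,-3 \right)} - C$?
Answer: $11 \sqrt{349} \approx 205.5$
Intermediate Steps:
$M{\left(C,p \right)} = 16 + 4 C$ ($M{\left(C,p \right)} = - 4 \left(-4 - C\right) = 16 + 4 C$)
$F{\left(K,t \right)} = -166 - t + 140 K + K t$
$\sqrt{33330 + F{\left(M{\left(15,-14 \right)},-21 \right)}} = \sqrt{33330 + \left(-166 - -21 + 140 \left(16 + 4 \cdot 15\right) + \left(16 + 4 \cdot 15\right) \left(-21\right)\right)} = \sqrt{33330 + \left(-166 + 21 + 140 \left(16 + 60\right) + \left(16 + 60\right) \left(-21\right)\right)} = \sqrt{33330 + \left(-166 + 21 + 140 \cdot 76 + 76 \left(-21\right)\right)} = \sqrt{33330 + \left(-166 + 21 + 10640 - 1596\right)} = \sqrt{33330 + 8899} = \sqrt{42229} = 11 \sqrt{349}$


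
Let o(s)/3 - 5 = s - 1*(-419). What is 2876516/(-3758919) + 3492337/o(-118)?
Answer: 4374923754005/1150229214 ≈ 3803.5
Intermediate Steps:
o(s) = 1272 + 3*s (o(s) = 15 + 3*(s - 1*(-419)) = 15 + 3*(s + 419) = 15 + 3*(419 + s) = 15 + (1257 + 3*s) = 1272 + 3*s)
2876516/(-3758919) + 3492337/o(-118) = 2876516/(-3758919) + 3492337/(1272 + 3*(-118)) = 2876516*(-1/3758919) + 3492337/(1272 - 354) = -2876516/3758919 + 3492337/918 = 4374923754005/1150229214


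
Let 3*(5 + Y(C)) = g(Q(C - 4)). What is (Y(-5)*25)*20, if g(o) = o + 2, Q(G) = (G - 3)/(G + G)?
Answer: -18500/9 ≈ -2055.6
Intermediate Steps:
Q(G) = (-3 + G)/(2*G) (Q(G) = (-3 + G)/((2*G)) = (-3 + G)*(1/(2*G)) = (-3 + G)/(2*G))
g(o) = 2 + o
Y(C) = -13/3 + (-7 + C)/(6*(-4 + C)) (Y(C) = -5 + (2 + (-3 + (C - 4))/(2*(C - 4)))/3 = -5 + (2 + (-3 + (-4 + C))/(2*(-4 + C)))/3 = -5 + (2 + (-7 + C)/(2*(-4 + C)))/3 = -5 + (⅔ + (-7 + C)/(6*(-4 + C))) = -13/3 + (-7 + C)/(6*(-4 + C)))
(Y(-5)*25)*20 = (((97 - 25*(-5))/(6*(-4 - 5)))*25)*20 = (((⅙)*(97 + 125)/(-9))*25)*20 = (((⅙)*(-⅑)*222)*25)*20 = -37/9*25*20 = -925/9*20 = -18500/9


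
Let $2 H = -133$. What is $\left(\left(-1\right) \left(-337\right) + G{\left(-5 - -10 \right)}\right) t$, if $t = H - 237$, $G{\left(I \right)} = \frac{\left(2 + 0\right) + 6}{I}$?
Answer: $- \frac{1027651}{10} \approx -1.0277 \cdot 10^{5}$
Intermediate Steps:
$H = - \frac{133}{2}$ ($H = \frac{1}{2} \left(-133\right) = - \frac{133}{2} \approx -66.5$)
$G{\left(I \right)} = \frac{8}{I}$ ($G{\left(I \right)} = \frac{2 + 6}{I} = \frac{8}{I}$)
$t = - \frac{607}{2}$ ($t = - \frac{133}{2} - 237 = - \frac{607}{2} \approx -303.5$)
$\left(\left(-1\right) \left(-337\right) + G{\left(-5 - -10 \right)}\right) t = \left(\left(-1\right) \left(-337\right) + \frac{8}{-5 - -10}\right) \left(- \frac{607}{2}\right) = \left(337 + \frac{8}{-5 + 10}\right) \left(- \frac{607}{2}\right) = \left(337 + \frac{8}{5}\right) \left(- \frac{607}{2}\right) = \frac{1693}{5} \left(- \frac{607}{2}\right) = - \frac{1027651}{10}$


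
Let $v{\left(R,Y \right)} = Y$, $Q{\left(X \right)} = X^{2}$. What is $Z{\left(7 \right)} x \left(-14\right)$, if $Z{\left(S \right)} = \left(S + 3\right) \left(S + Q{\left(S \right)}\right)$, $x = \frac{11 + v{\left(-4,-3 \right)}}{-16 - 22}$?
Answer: $\frac{31360}{19} \approx 1650.5$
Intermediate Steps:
$x = - \frac{4}{19}$ ($x = \frac{11 - 3}{-16 - 22} = \frac{8}{-38} = 8 \left(- \frac{1}{38}\right) = - \frac{4}{19} \approx -0.21053$)
$Z{\left(S \right)} = \left(3 + S\right) \left(S + S^{2}\right)$ ($Z{\left(S \right)} = \left(S + 3\right) \left(S + S^{2}\right) = \left(3 + S\right) \left(S + S^{2}\right)$)
$Z{\left(7 \right)} x \left(-14\right) = 7 \left(3 + 7^{2} + 4 \cdot 7\right) \left(- \frac{4}{19}\right) \left(-14\right) = 7 \left(3 + 49 + 28\right) \left(- \frac{4}{19}\right) \left(-14\right) = 7 \cdot 80 \left(- \frac{4}{19}\right) \left(-14\right) = 560 \left(- \frac{4}{19}\right) \left(-14\right) = \left(- \frac{2240}{19}\right) \left(-14\right) = \frac{31360}{19}$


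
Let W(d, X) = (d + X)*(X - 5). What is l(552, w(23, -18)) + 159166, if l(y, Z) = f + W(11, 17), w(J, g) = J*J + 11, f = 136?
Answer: 159638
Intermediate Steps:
W(d, X) = (-5 + X)*(X + d) (W(d, X) = (X + d)*(-5 + X) = (-5 + X)*(X + d))
w(J, g) = 11 + J**2 (w(J, g) = J**2 + 11 = 11 + J**2)
l(y, Z) = 472 (l(y, Z) = 136 + (17**2 - 5*17 - 5*11 + 17*11) = 136 + (289 - 85 - 55 + 187) = 136 + 336 = 472)
l(552, w(23, -18)) + 159166 = 472 + 159166 = 159638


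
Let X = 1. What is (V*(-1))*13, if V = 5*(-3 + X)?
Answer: 130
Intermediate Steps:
V = -10 (V = 5*(-3 + 1) = 5*(-2) = -10)
(V*(-1))*13 = -10*(-1)*13 = 10*13 = 130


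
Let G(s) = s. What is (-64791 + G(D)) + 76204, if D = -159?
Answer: 11254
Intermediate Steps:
(-64791 + G(D)) + 76204 = (-64791 - 159) + 76204 = -64950 + 76204 = 11254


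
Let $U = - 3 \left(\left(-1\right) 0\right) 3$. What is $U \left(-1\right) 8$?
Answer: $0$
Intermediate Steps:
$U = 0$ ($U = \left(-3\right) 0 \cdot 3 = 0 \cdot 3 = 0$)
$U \left(-1\right) 8 = 0 \left(-1\right) 8 = 0 \cdot 8 = 0$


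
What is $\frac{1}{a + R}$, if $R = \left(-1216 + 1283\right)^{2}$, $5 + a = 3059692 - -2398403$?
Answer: $\frac{1}{5462579} \approx 1.8306 \cdot 10^{-7}$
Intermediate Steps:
$a = 5458090$ ($a = -5 + \left(3059692 - -2398403\right) = -5 + \left(3059692 + 2398403\right) = -5 + 5458095 = 5458090$)
$R = 4489$ ($R = 67^{2} = 4489$)
$\frac{1}{a + R} = \frac{1}{5458090 + 4489} = \frac{1}{5462579}$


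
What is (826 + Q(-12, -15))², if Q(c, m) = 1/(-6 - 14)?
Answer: 272877361/400 ≈ 6.8219e+5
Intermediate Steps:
Q(c, m) = -1/20 (Q(c, m) = 1/(-20) = -1/20)
(826 + Q(-12, -15))² = (826 - 1/20)² = (16519/20)² = 272877361/400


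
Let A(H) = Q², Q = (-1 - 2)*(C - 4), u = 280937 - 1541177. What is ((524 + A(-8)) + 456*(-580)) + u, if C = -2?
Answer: -1523872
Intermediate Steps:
u = -1260240
Q = 18 (Q = (-1 - 2)*(-2 - 4) = -3*(-6) = 18)
A(H) = 324 (A(H) = 18² = 324)
((524 + A(-8)) + 456*(-580)) + u = ((524 + 324) + 456*(-580)) - 1260240 = (848 - 264480) - 1260240 = -263632 - 1260240 = -1523872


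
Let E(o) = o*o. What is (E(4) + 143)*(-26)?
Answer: -4134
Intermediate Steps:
E(o) = o²
(E(4) + 143)*(-26) = (4² + 143)*(-26) = (16 + 143)*(-26) = 159*(-26) = -4134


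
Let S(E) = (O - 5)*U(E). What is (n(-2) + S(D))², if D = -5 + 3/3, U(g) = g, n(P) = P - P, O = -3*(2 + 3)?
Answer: 6400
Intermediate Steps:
O = -15 (O = -3*5 = -15)
n(P) = 0
D = -4 (D = -5 + 3*(⅓) = -5 + 1 = -4)
S(E) = -20*E (S(E) = (-15 - 5)*E = -20*E)
(n(-2) + S(D))² = (0 - 20*(-4))² = (0 + 80)² = 80² = 6400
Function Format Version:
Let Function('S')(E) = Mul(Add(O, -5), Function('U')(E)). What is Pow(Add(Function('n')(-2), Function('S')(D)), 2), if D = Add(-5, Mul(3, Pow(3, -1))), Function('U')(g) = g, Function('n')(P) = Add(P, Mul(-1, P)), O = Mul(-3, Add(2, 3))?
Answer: 6400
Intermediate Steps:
O = -15 (O = Mul(-3, 5) = -15)
Function('n')(P) = 0
D = -4 (D = Add(-5, Mul(3, Rational(1, 3))) = Add(-5, 1) = -4)
Function('S')(E) = Mul(-20, E) (Function('S')(E) = Mul(Add(-15, -5), E) = Mul(-20, E))
Pow(Add(Function('n')(-2), Function('S')(D)), 2) = Pow(Add(0, Mul(-20, -4)), 2) = Pow(Add(0, 80), 2) = Pow(80, 2) = 6400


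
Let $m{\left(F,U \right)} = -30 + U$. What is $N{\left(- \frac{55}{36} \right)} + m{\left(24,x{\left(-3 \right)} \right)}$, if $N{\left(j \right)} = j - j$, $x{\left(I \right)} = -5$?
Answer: $-35$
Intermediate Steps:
$N{\left(j \right)} = 0$
$N{\left(- \frac{55}{36} \right)} + m{\left(24,x{\left(-3 \right)} \right)} = 0 - 35 = -35$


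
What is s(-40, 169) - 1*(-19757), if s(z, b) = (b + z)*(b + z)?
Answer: 36398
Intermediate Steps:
s(z, b) = (b + z)**2
s(-40, 169) - 1*(-19757) = (169 - 40)**2 - 1*(-19757) = 129**2 + 19757 = 16641 + 19757 = 36398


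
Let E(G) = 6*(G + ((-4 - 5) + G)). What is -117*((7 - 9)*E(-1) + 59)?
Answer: -22347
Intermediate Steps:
E(G) = -54 + 12*G (E(G) = 6*(G + (-9 + G)) = 6*(-9 + 2*G) = -54 + 12*G)
-117*((7 - 9)*E(-1) + 59) = -117*((7 - 9)*(-54 + 12*(-1)) + 59) = -117*(-2*(-54 - 12) + 59) = -117*(-2*(-66) + 59) = -117*(132 + 59) = -117*191 = -22347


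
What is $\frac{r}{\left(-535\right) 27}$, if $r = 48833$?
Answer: $- \frac{48833}{14445} \approx -3.3806$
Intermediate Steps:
$\frac{r}{\left(-535\right) 27} = \frac{48833}{\left(-535\right) 27} = \frac{48833}{-14445} = 48833 \left(- \frac{1}{14445}\right) = - \frac{48833}{14445}$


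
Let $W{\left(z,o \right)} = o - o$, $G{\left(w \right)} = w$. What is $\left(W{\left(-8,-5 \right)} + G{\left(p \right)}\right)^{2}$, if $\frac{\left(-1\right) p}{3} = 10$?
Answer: $900$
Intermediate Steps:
$p = -30$ ($p = \left(-3\right) 10 = -30$)
$W{\left(z,o \right)} = 0$
$\left(W{\left(-8,-5 \right)} + G{\left(p \right)}\right)^{2} = \left(0 - 30\right)^{2} = \left(-30\right)^{2} = 900$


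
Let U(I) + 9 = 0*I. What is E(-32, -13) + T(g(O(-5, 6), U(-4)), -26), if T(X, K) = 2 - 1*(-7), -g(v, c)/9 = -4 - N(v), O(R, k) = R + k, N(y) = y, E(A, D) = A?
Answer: -23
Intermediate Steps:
U(I) = -9 (U(I) = -9 + 0*I = -9 + 0 = -9)
g(v, c) = 36 + 9*v (g(v, c) = -9*(-4 - v) = 36 + 9*v)
T(X, K) = 9 (T(X, K) = 2 + 7 = 9)
E(-32, -13) + T(g(O(-5, 6), U(-4)), -26) = -32 + 9 = -23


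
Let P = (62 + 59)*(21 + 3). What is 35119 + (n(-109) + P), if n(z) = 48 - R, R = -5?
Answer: 38076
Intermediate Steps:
n(z) = 53 (n(z) = 48 - 1*(-5) = 48 + 5 = 53)
P = 2904 (P = 121*24 = 2904)
35119 + (n(-109) + P) = 35119 + (53 + 2904) = 35119 + 2957 = 38076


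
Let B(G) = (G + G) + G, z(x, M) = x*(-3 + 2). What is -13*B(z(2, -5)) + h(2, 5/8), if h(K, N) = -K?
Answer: 76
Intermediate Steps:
z(x, M) = -x (z(x, M) = x*(-1) = -x)
B(G) = 3*G (B(G) = 2*G + G = 3*G)
-13*B(z(2, -5)) + h(2, 5/8) = -39*(-1*2) - 1*2 = -39*(-2) - 2 = -13*(-6) - 2 = 78 - 2 = 76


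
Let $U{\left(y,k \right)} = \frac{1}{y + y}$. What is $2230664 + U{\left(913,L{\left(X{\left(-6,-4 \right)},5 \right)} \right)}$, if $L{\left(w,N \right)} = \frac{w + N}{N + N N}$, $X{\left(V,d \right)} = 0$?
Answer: $\frac{4073192465}{1826} \approx 2.2307 \cdot 10^{6}$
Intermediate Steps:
$L{\left(w,N \right)} = \frac{N + w}{N + N^{2}}$
$U{\left(y,k \right)} = \frac{1}{2 y}$
$2230664 + U{\left(913,L{\left(X{\left(-6,-4 \right)},5 \right)} \right)} = 2230664 + \frac{1}{2 \cdot 913} = 2230664 + \frac{1}{2} \cdot \frac{1}{913} = 2230664 + \frac{1}{1826} = \frac{4073192465}{1826}$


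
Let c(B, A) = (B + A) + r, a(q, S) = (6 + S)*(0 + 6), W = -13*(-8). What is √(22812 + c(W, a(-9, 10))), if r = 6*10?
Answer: 4*√1442 ≈ 151.89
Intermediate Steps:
r = 60
W = 104
a(q, S) = 36 + 6*S (a(q, S) = (6 + S)*6 = 36 + 6*S)
c(B, A) = 60 + A + B (c(B, A) = (B + A) + 60 = (A + B) + 60 = 60 + A + B)
√(22812 + c(W, a(-9, 10))) = √(22812 + (60 + (36 + 6*10) + 104)) = √(22812 + (60 + (36 + 60) + 104)) = √(22812 + (60 + 96 + 104)) = √(22812 + 260) = √23072 = 4*√1442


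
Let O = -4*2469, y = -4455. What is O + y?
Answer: -14331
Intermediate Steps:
O = -9876
O + y = -9876 - 4455 = -14331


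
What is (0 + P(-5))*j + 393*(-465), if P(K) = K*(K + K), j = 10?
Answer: -182245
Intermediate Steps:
P(K) = 2*K² (P(K) = K*(2*K) = 2*K²)
(0 + P(-5))*j + 393*(-465) = (0 + 2*(-5)²)*10 + 393*(-465) = (0 + 2*25)*10 - 182745 = (0 + 50)*10 - 182745 = 50*10 - 182745 = 500 - 182745 = -182245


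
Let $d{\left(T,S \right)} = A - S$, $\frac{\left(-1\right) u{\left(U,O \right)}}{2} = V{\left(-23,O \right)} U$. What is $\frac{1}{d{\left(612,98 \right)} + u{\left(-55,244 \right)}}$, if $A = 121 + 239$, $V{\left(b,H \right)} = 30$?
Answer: $\frac{1}{3562} \approx 0.00028074$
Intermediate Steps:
$u{\left(U,O \right)} = - 60 U$ ($u{\left(U,O \right)} = - 2 \cdot 30 U = - 60 U$)
$A = 360$
$d{\left(T,S \right)} = 360 - S$
$\frac{1}{d{\left(612,98 \right)} + u{\left(-55,244 \right)}} = \frac{1}{\left(360 - 98\right) - -3300} = \frac{1}{\left(360 - 98\right) + 3300} = \frac{1}{262 + 3300} = \frac{1}{3562}$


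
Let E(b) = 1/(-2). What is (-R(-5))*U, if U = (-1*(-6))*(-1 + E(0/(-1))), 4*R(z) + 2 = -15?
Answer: -153/4 ≈ -38.250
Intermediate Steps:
R(z) = -17/4 (R(z) = -½ + (¼)*(-15) = -½ - 15/4 = -17/4)
E(b) = -½
U = -9 (U = (-1*(-6))*(-1 - ½) = 6*(-3/2) = -9)
(-R(-5))*U = -1*(-17/4)*(-9) = (17/4)*(-9) = -153/4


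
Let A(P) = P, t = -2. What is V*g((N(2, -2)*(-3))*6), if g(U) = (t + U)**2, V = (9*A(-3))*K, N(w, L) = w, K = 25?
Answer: -974700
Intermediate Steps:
V = -675 (V = (9*(-3))*25 = -27*25 = -675)
g(U) = (-2 + U)**2
V*g((N(2, -2)*(-3))*6) = -675*(-2 + (2*(-3))*6)**2 = -675*(-2 - 6*6)**2 = -675*(-2 - 36)**2 = -675*(-38)**2 = -675*1444 = -974700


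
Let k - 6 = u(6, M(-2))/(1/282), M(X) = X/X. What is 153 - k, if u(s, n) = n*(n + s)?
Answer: -1827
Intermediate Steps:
M(X) = 1
k = 1980 (k = 6 + (1*(1 + 6))/(1/282) = 6 + (1*7)/(1/282) = 6 + 7*282 = 6 + 1974 = 1980)
153 - k = 153 - 1*1980 = 153 - 1980 = -1827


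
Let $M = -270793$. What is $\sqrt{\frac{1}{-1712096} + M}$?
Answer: $\frac{3 i \sqrt{5512278693275086}}{428024} \approx 520.38 i$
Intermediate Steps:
$\sqrt{\frac{1}{-1712096} + M} = \sqrt{\frac{1}{-1712096} - 270793} = \sqrt{- \frac{1}{1712096} - 270793} = \sqrt{- \frac{463623612129}{1712096}} = \frac{3 i \sqrt{5512278693275086}}{428024}$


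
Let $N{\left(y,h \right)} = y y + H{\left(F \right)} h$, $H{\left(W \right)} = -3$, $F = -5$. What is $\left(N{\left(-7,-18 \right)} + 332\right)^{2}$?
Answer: $189225$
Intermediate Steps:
$N{\left(y,h \right)} = y^{2} - 3 h$ ($N{\left(y,h \right)} = y y - 3 h = y^{2} - 3 h$)
$\left(N{\left(-7,-18 \right)} + 332\right)^{2} = \left(\left(\left(-7\right)^{2} - -54\right) + 332\right)^{2} = \left(\left(49 + 54\right) + 332\right)^{2} = \left(103 + 332\right)^{2} = 435^{2} = 189225$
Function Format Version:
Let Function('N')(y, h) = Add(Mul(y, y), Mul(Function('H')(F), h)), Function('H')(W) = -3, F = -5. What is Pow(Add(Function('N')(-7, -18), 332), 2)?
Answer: 189225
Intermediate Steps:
Function('N')(y, h) = Add(Pow(y, 2), Mul(-3, h)) (Function('N')(y, h) = Add(Mul(y, y), Mul(-3, h)) = Add(Pow(y, 2), Mul(-3, h)))
Pow(Add(Function('N')(-7, -18), 332), 2) = Pow(Add(Add(Pow(-7, 2), Mul(-3, -18)), 332), 2) = Pow(Add(Add(49, 54), 332), 2) = Pow(Add(103, 332), 2) = Pow(435, 2) = 189225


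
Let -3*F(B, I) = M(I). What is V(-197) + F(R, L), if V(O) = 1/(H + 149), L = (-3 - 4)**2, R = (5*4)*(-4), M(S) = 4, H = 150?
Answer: -1193/897 ≈ -1.3300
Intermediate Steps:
R = -80 (R = 20*(-4) = -80)
L = 49 (L = (-7)**2 = 49)
V(O) = 1/299 (V(O) = 1/(150 + 149) = 1/299)
F(B, I) = -4/3 (F(B, I) = -1/3*4 = -4/3)
V(-197) + F(R, L) = 1/299 - 4/3 = -1193/897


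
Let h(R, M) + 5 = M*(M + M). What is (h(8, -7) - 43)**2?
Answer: 2500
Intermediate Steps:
h(R, M) = -5 + 2*M**2 (h(R, M) = -5 + M*(M + M) = -5 + M*(2*M) = -5 + 2*M**2)
(h(8, -7) - 43)**2 = ((-5 + 2*(-7)**2) - 43)**2 = ((-5 + 2*49) - 43)**2 = ((-5 + 98) - 43)**2 = (93 - 43)**2 = 50**2 = 2500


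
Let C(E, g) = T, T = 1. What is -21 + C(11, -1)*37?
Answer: 16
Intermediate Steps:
C(E, g) = 1
-21 + C(11, -1)*37 = -21 + 1*37 = -21 + 37 = 16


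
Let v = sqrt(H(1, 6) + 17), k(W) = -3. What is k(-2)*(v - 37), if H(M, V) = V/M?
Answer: 111 - 3*sqrt(23) ≈ 96.613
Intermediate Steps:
v = sqrt(23) (v = sqrt(6/1 + 17) = sqrt(6*1 + 17) = sqrt(6 + 17) = sqrt(23) ≈ 4.7958)
k(-2)*(v - 37) = -3*(sqrt(23) - 37) = -3*(-37 + sqrt(23)) = 111 - 3*sqrt(23)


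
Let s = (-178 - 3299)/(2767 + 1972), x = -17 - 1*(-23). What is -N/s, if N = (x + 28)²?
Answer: 5478284/3477 ≈ 1575.6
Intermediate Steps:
x = 6 (x = -17 + 23 = 6)
s = -3477/4739 ≈ -0.73370
N = 1156 (N = (6 + 28)² = 34² = 1156)
-N/s = -1156/(-3477/4739) = -1156*(-4739)/3477 = -1*(-5478284/3477) = 5478284/3477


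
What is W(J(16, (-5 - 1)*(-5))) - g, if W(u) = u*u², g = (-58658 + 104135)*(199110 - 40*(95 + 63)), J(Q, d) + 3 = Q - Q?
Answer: -8767510857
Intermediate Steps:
J(Q, d) = -3 (J(Q, d) = -3 + (Q - Q) = -3 + 0 = -3)
g = 8767510830 (g = 45477*(199110 - 40*158) = 45477*(199110 - 6320) = 45477*192790 = 8767510830)
W(u) = u³
W(J(16, (-5 - 1)*(-5))) - g = (-3)³ - 1*8767510830 = -27 - 8767510830 = -8767510857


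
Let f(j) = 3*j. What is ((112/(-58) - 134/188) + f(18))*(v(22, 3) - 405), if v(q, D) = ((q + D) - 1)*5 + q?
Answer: -36819211/2726 ≈ -13507.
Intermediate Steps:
v(q, D) = -5 + 5*D + 6*q (v(q, D) = ((D + q) - 1)*5 + q = (-1 + D + q)*5 + q = (-5 + 5*D + 5*q) + q = -5 + 5*D + 6*q)
((112/(-58) - 134/188) + f(18))*(v(22, 3) - 405) = ((112/(-58) - 134/188) + 3*18)*((-5 + 5*3 + 6*22) - 405) = ((112*(-1/58) - 134*1/188) + 54)*((-5 + 15 + 132) - 405) = ((-56/29 - 67/94) + 54)*(142 - 405) = (-7207/2726 + 54)*(-263) = (139997/2726)*(-263) = -36819211/2726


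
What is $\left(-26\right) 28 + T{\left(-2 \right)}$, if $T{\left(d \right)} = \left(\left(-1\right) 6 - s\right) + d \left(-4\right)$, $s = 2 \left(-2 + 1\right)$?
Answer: $-724$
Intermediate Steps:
$s = -2$ ($s = 2 \left(-1\right) = -2$)
$T{\left(d \right)} = -4 - 4 d$ ($T{\left(d \right)} = \left(\left(-1\right) 6 - -2\right) + d \left(-4\right) = \left(-6 + 2\right) - 4 d = -4 - 4 d$)
$\left(-26\right) 28 + T{\left(-2 \right)} = \left(-26\right) 28 - -4 = -728 + \left(-4 + 8\right) = -728 + 4 = -724$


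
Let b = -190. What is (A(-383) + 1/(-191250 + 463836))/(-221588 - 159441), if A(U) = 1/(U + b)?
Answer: 90671/19837865659854 ≈ 4.5706e-9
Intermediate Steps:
A(U) = 1/(-190 + U) (A(U) = 1/(U - 190) = 1/(-190 + U))
(A(-383) + 1/(-191250 + 463836))/(-221588 - 159441) = (1/(-190 - 383) + 1/(-191250 + 463836))/(-221588 - 159441) = (1/(-573) + 1/272586)/(-381029) = (-1/573 + 1/272586)*(-1/381029) = -90671/52063926*(-1/381029) = 90671/19837865659854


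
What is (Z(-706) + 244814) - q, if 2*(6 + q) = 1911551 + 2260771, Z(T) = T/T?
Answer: -1841340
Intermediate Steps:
Z(T) = 1
q = 2086155 (q = -6 + (1911551 + 2260771)/2 = -6 + (½)*4172322 = -6 + 2086161 = 2086155)
(Z(-706) + 244814) - q = (1 + 244814) - 1*2086155 = 244815 - 2086155 = -1841340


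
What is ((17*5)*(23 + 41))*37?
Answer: 201280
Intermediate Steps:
((17*5)*(23 + 41))*37 = (85*64)*37 = 5440*37 = 201280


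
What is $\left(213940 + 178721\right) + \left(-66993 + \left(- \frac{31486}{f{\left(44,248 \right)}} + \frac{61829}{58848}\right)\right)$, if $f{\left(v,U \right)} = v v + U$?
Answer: $\frac{19164123901}{58848} \approx 3.2565 \cdot 10^{5}$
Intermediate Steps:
$f{\left(v,U \right)} = U + v^{2}$ ($f{\left(v,U \right)} = v^{2} + U = U + v^{2}$)
$\left(213940 + 178721\right) + \left(-66993 + \left(- \frac{31486}{f{\left(44,248 \right)}} + \frac{61829}{58848}\right)\right) = \left(213940 + 178721\right) - \left(\frac{3942342235}{58848} + \frac{31486}{248 + 44^{2}}\right) = 392661 - \left(\frac{3942342235}{58848} + \frac{31486}{248 + 1936}\right) = 392661 - \left(\frac{3942342235}{58848} + \frac{173}{12}\right) = 392661 + \left(-66993 + \left(\left(-31486\right) \frac{1}{2184} + \frac{61829}{58848}\right)\right) = 392661 + \left(-66993 + \left(- \frac{173}{12} + \frac{61829}{58848}\right)\right) = 392661 - \frac{3943190627}{58848} = \frac{19164123901}{58848}$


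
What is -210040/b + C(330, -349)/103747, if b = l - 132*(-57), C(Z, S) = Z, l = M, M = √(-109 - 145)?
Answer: -16393695200322/587320378001 + 21004*I*√254/5661083 ≈ -27.913 + 0.059132*I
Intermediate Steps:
M = I*√254 (M = √(-254) = I*√254 ≈ 15.937*I)
l = I*√254 ≈ 15.937*I
b = 7524 + I*√254 (b = I*√254 - 132*(-57) = I*√254 + 7524 = 7524 + I*√254 ≈ 7524.0 + 15.937*I)
-210040/b + C(330, -349)/103747 = -210040/(7524 + I*√254) + 330/103747 = 330/103747 - 210040/(7524 + I*√254)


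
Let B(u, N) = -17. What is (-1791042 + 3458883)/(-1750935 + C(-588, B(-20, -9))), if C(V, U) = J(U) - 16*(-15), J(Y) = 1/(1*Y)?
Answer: -4050471/4251688 ≈ -0.95267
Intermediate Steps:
J(Y) = 1/Y
C(V, U) = 240 + 1/U (C(V, U) = 1/U - 16*(-15) = 1/U + 240 = 240 + 1/U)
(-1791042 + 3458883)/(-1750935 + C(-588, B(-20, -9))) = (-1791042 + 3458883)/(-1750935 + (240 + 1/(-17))) = 1667841/(-1750935 + (240 - 1/17)) = 1667841/(-1750935 + 4079/17) = 1667841/(-29761816/17) = 1667841*(-17/29761816) = -4050471/4251688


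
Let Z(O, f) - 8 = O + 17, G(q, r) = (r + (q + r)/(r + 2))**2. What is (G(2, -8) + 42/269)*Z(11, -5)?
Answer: 476028/269 ≈ 1769.6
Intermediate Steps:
G(q, r) = (r + (q + r)/(2 + r))**2
Z(O, f) = 25 + O (Z(O, f) = 8 + (O + 17) = 8 + (17 + O) = 25 + O)
(G(2, -8) + 42/269)*Z(11, -5) = ((2 + (-8)**2 + 3*(-8))**2/(2 - 8)**2 + 42/269)*(25 + 11) = ((2 + 64 - 24)**2/(-6)**2 + 42*(1/269))*36 = ((1/36)*42**2 + 42/269)*36 = ((1/36)*1764 + 42/269)*36 = (49 + 42/269)*36 = (13223/269)*36 = 476028/269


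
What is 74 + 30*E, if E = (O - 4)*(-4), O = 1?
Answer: 434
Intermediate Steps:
E = 12 (E = (1 - 4)*(-4) = -3*(-4) = 12)
74 + 30*E = 74 + 30*12 = 74 + 360 = 434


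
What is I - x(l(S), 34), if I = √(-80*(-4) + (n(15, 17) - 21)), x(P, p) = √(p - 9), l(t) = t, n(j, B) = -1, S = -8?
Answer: -5 + √298 ≈ 12.263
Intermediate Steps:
x(P, p) = √(-9 + p)
I = √298 (I = √(-80*(-4) + (-1 - 21)) = √(320 - 22) = √298 ≈ 17.263)
I - x(l(S), 34) = √298 - √(-9 + 34) = √298 - √25 = √298 - 1*5 = √298 - 5 = -5 + √298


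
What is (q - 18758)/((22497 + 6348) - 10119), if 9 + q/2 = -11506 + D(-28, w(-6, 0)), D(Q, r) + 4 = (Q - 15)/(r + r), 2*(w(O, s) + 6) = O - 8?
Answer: -543305/243438 ≈ -2.2318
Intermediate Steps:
w(O, s) = -10 + O/2 (w(O, s) = -6 + (O - 8)/2 = -6 + (-8 + O)/2 = -6 + (-4 + O/2) = -10 + O/2)
D(Q, r) = -4 + (-15 + Q)/(2*r) (D(Q, r) = -4 + (Q - 15)/(r + r) = -4 + (-15 + Q)/((2*r)) = -4 + (-15 + Q)*(1/(2*r)) = -4 + (-15 + Q)/(2*r))
q = -299451/13 (q = -18 + 2*(-11506 + (-15 - 28 - 8*(-10 + (1/2)*(-6)))/(2*(-10 + (1/2)*(-6)))) = -18 + 2*(-11506 + (-15 - 28 - 8*(-10 - 3))/(2*(-10 - 3))) = -18 + 2*(-11506 + (1/2)*(-15 - 28 - 8*(-13))/(-13)) = -18 + 2*(-11506 + (1/2)*(-1/13)*(-15 - 28 + 104)) = -18 + 2*(-11506 + (1/2)*(-1/13)*61) = -18 + 2*(-11506 - 61/26) = -18 + 2*(-299217/26) = -18 - 299217/13 = -299451/13 ≈ -23035.)
(q - 18758)/((22497 + 6348) - 10119) = (-299451/13 - 18758)/((22497 + 6348) - 10119) = -543305/(13*(28845 - 10119)) = -543305/13/18726 = -543305/13*1/18726 = -543305/243438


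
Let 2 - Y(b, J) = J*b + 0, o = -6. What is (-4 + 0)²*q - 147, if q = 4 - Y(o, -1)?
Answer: -19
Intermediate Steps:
Y(b, J) = 2 - J*b (Y(b, J) = 2 - (J*b + 0) = 2 - J*b)
q = 8 (q = 4 - (2 - 1*(-1)*(-6)) = 4 - (2 - 6) = 4 - 1*(-4) = 4 + 4 = 8)
(-4 + 0)²*q - 147 = (-4 + 0)²*8 - 147 = (-4)²*8 - 147 = 16*8 - 147 = 128 - 147 = -19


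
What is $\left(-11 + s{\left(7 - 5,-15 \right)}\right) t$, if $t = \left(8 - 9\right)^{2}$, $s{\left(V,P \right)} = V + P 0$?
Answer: $-9$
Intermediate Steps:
$s{\left(V,P \right)} = V$ ($s{\left(V,P \right)} = V + 0 = V$)
$t = 1$ ($t = \left(-1\right)^{2} = 1$)
$\left(-11 + s{\left(7 - 5,-15 \right)}\right) t = \left(-11 + \left(7 - 5\right)\right) 1 = \left(-11 + 2\right) 1 = \left(-9\right) 1 = -9$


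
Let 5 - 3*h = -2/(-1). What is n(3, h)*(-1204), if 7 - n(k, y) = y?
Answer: -7224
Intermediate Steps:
h = 1 (h = 5/3 - (-2)/(3*(-1)) = 5/3 - (-2)*(-1)/3 = 5/3 - ⅓*2 = 5/3 - ⅔ = 1)
n(k, y) = 7 - y
n(3, h)*(-1204) = (7 - 1*1)*(-1204) = (7 - 1)*(-1204) = 6*(-1204) = -7224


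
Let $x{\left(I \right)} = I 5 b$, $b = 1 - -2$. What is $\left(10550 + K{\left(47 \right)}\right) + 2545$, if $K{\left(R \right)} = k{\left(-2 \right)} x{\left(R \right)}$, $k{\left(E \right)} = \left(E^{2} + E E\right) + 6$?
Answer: $22965$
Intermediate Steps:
$b = 3$ ($b = 1 + 2 = 3$)
$k{\left(E \right)} = 6 + 2 E^{2}$ ($k{\left(E \right)} = \left(E^{2} + E^{2}\right) + 6 = 2 E^{2} + 6 = 6 + 2 E^{2}$)
$x{\left(I \right)} = 15 I$ ($x{\left(I \right)} = I 5 \cdot 3 = 5 I 3 = 15 I$)
$K{\left(R \right)} = 210 R$ ($K{\left(R \right)} = \left(6 + 2 \left(-2\right)^{2}\right) 15 R = \left(6 + 2 \cdot 4\right) 15 R = \left(6 + 8\right) 15 R = 14 \cdot 15 R = 210 R$)
$\left(10550 + K{\left(47 \right)}\right) + 2545 = \left(10550 + 210 \cdot 47\right) + 2545 = \left(10550 + 9870\right) + 2545 = 20420 + 2545 = 22965$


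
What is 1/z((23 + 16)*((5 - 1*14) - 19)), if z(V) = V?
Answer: -1/1092 ≈ -0.00091575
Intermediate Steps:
1/z((23 + 16)*((5 - 1*14) - 19)) = 1/((23 + 16)*((5 - 1*14) - 19)) = 1/(39*((5 - 14) - 19)) = 1/(39*(-9 - 19)) = 1/(39*(-28)) = 1/(-1092) = -1/1092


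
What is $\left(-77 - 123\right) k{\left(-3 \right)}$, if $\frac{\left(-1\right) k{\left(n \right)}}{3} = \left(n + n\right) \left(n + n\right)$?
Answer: $21600$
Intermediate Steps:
$k{\left(n \right)} = - 12 n^{2}$ ($k{\left(n \right)} = - 3 \left(n + n\right) \left(n + n\right) = - 3 \cdot 2 n 2 n = - 3 \cdot 4 n^{2} = - 12 n^{2}$)
$\left(-77 - 123\right) k{\left(-3 \right)} = \left(-77 - 123\right) \left(- 12 \left(-3\right)^{2}\right) = - 200 \left(\left(-12\right) 9\right) = \left(-200\right) \left(-108\right) = 21600$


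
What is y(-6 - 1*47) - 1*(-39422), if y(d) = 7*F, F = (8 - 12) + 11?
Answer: 39471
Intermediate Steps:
F = 7 (F = -4 + 11 = 7)
y(d) = 49 (y(d) = 7*7 = 49)
y(-6 - 1*47) - 1*(-39422) = 49 - 1*(-39422) = 49 + 39422 = 39471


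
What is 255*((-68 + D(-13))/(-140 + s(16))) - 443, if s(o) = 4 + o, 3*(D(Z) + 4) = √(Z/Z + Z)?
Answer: -290 - 17*I*√3/12 ≈ -290.0 - 2.4537*I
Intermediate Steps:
D(Z) = -4 + √(1 + Z)/3 (D(Z) = -4 + √(Z/Z + Z)/3 = -4 + √(1 + Z)/3)
255*((-68 + D(-13))/(-140 + s(16))) - 443 = 255*((-68 + (-4 + √(1 - 13)/3))/(-140 + (4 + 16))) - 443 = 255*((-68 + (-4 + √(-12)/3))/(-140 + 20)) - 443 = 255*((-68 + (-4 + (2*I*√3)/3))/(-120)) - 443 = 255*((-68 + (-4 + 2*I*√3/3))*(-1/120)) - 443 = 255*((-72 + 2*I*√3/3)*(-1/120)) - 443 = 255*(⅗ - I*√3/180) - 443 = (153 - 17*I*√3/12) - 443 = -290 - 17*I*√3/12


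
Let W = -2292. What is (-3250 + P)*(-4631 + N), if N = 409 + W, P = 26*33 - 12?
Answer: 15659656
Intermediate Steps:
P = 846 (P = 858 - 12 = 846)
N = -1883 (N = 409 - 2292 = -1883)
(-3250 + P)*(-4631 + N) = (-3250 + 846)*(-4631 - 1883) = -2404*(-6514) = 15659656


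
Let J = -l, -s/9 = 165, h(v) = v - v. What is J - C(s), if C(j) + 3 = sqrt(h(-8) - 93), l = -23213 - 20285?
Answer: 43501 - I*sqrt(93) ≈ 43501.0 - 9.6436*I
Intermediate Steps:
h(v) = 0
l = -43498
s = -1485 (s = -9*165 = -1485)
C(j) = -3 + I*sqrt(93) (C(j) = -3 + sqrt(0 - 93) = -3 + sqrt(-93) = -3 + I*sqrt(93))
J = 43498 (J = -1*(-43498) = 43498)
J - C(s) = 43498 - (-3 + I*sqrt(93)) = 43498 + (3 - I*sqrt(93)) = 43501 - I*sqrt(93)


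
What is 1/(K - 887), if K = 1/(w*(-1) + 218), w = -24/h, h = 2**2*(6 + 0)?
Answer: -219/194252 ≈ -0.0011274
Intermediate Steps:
h = 24 (h = 4*6 = 24)
w = -1 (w = -24/24 = -24*1/24 = -1)
K = 1/219 (K = 1/(-1*(-1) + 218) = 1/(1 + 218) = 1/219 ≈ 0.0045662)
1/(K - 887) = 1/(1/219 - 887) = 1/(-194252/219) = -219/194252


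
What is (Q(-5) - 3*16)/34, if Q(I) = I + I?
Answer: -29/17 ≈ -1.7059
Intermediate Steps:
Q(I) = 2*I
(Q(-5) - 3*16)/34 = (2*(-5) - 3*16)/34 = (-10 - 48)*(1/34) = -58*1/34 = -29/17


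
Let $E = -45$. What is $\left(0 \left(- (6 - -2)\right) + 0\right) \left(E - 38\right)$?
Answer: $0$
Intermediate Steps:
$\left(0 \left(- (6 - -2)\right) + 0\right) \left(E - 38\right) = \left(0 \left(- (6 - -2)\right) + 0\right) \left(-45 - 38\right) = \left(0 \left(- (6 + 2)\right) + 0\right) \left(-83\right) = \left(0 \left(\left(-1\right) 8\right) + 0\right) \left(-83\right) = \left(0 \left(-8\right) + 0\right) \left(-83\right) = \left(0 + 0\right) \left(-83\right) = 0 \left(-83\right) = 0$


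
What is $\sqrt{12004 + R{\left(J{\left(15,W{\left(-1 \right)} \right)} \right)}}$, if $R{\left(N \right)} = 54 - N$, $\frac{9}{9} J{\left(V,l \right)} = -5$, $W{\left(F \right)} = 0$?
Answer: $\sqrt{12063} \approx 109.83$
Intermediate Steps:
$J{\left(V,l \right)} = -5$
$\sqrt{12004 + R{\left(J{\left(15,W{\left(-1 \right)} \right)} \right)}} = \sqrt{12004 + \left(54 - -5\right)} = \sqrt{12004 + \left(54 + 5\right)} = \sqrt{12004 + 59} = \sqrt{12063}$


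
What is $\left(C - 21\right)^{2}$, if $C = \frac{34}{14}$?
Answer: $\frac{16900}{49} \approx 344.9$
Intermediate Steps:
$C = \frac{17}{7}$ ($C = 34 \cdot \frac{1}{14} = \frac{17}{7} \approx 2.4286$)
$\left(C - 21\right)^{2} = \left(\frac{17}{7} - 21\right)^{2} = \left(- \frac{130}{7}\right)^{2} = \frac{16900}{49}$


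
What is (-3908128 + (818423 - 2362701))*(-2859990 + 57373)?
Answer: 15281005746502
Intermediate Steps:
(-3908128 + (818423 - 2362701))*(-2859990 + 57373) = (-3908128 - 1544278)*(-2802617) = -5452406*(-2802617) = 15281005746502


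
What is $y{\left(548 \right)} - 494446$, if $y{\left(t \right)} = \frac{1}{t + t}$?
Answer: $- \frac{541912815}{1096} \approx -4.9445 \cdot 10^{5}$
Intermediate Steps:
$y{\left(t \right)} = \frac{1}{2 t}$
$y{\left(548 \right)} - 494446 = \frac{1}{2 \cdot 548} - 494446 = \frac{1}{2} \cdot \frac{1}{548} - 494446 = \frac{1}{1096} - 494446 = - \frac{541912815}{1096}$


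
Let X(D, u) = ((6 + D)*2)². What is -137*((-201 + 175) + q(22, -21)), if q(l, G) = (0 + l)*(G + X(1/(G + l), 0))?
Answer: -523888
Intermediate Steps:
X(D, u) = (12 + 2*D)²
q(l, G) = l*(G + 4*(6 + 1/(G + l))²) (q(l, G) = (0 + l)*(G + 4*(6 + 1/(G + l))²) = l*(G + 4*(6 + 1/(G + l))²))
-137*((-201 + 175) + q(22, -21)) = -137*((-201 + 175) + 22*(-21 + 4*(6 + 1/(-21 + 22))²)) = -137*(-26 + 22*(-21 + 4*(6 + 1/1)²)) = -137*(-26 + 22*(-21 + 4*(6 + 1)²)) = -137*(-26 + 22*(-21 + 4*7²)) = -137*(-26 + 22*(-21 + 4*49)) = -137*(-26 + 22*(-21 + 196)) = -137*(-26 + 22*175) = -137*(-26 + 3850) = -137*3824 = -523888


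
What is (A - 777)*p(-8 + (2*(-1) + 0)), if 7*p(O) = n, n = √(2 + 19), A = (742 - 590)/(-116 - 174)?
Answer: -112741*√21/1015 ≈ -509.01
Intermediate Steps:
A = -76/145 (A = 152/(-290) = 152*(-1/290) = -76/145 ≈ -0.52414)
n = √21 ≈ 4.5826
p(O) = √21/7
(A - 777)*p(-8 + (2*(-1) + 0)) = (-76/145 - 777)*(√21/7) = -112741*√21/1015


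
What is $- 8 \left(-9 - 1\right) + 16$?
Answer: $96$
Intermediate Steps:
$- 8 \left(-9 - 1\right) + 16 = \left(-8\right) \left(-10\right) + 16 = 80 + 16 = 96$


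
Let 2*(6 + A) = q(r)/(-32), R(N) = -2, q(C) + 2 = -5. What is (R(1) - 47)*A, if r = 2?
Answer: 18473/64 ≈ 288.64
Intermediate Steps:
q(C) = -7 (q(C) = -2 - 5 = -7)
A = -377/64 (A = -6 + (-7/(-32))/2 = -6 + (-7*(-1/32))/2 = -6 + (½)*(7/32) = -6 + 7/64 = -377/64 ≈ -5.8906)
(R(1) - 47)*A = (-2 - 47)*(-377/64) = -49*(-377/64) = 18473/64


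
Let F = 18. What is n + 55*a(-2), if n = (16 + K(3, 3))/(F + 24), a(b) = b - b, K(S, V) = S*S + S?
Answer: ⅔ ≈ 0.66667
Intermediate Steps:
K(S, V) = S + S² (K(S, V) = S² + S = S + S²)
a(b) = 0
n = ⅔ (n = (16 + 3*(1 + 3))/(18 + 24) = (16 + 3*4)/42 = (16 + 12)*(1/42) = 28*(1/42) = ⅔ ≈ 0.66667)
n + 55*a(-2) = ⅔ + 55*0 = ⅔ + 0 = ⅔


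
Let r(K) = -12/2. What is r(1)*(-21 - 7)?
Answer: 168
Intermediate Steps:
r(K) = -6 (r(K) = -12*½ = -6)
r(1)*(-21 - 7) = -6*(-21 - 7) = -6*(-28) = 168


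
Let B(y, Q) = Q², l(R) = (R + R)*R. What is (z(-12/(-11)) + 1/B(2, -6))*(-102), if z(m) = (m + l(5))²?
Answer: -193298585/726 ≈ -2.6625e+5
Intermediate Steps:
l(R) = 2*R² (l(R) = (2*R)*R = 2*R²)
z(m) = (50 + m)² (z(m) = (m + 2*5²)² = (m + 2*25)² = (m + 50)² = (50 + m)²)
(z(-12/(-11)) + 1/B(2, -6))*(-102) = ((50 - 12/(-11))² + 1/((-6)²))*(-102) = ((50 - 12*(-1/11))² + 1/36)*(-102) = ((50 + 12/11)² + 1/36)*(-102) = ((562/11)² + 1/36)*(-102) = (315844/121 + 1/36)*(-102) = (11370505/4356)*(-102) = -193298585/726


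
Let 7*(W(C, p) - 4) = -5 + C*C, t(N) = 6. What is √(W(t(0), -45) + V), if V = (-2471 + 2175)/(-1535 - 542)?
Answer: √1811777485/14539 ≈ 2.9276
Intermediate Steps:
W(C, p) = 23/7 + C²/7 (W(C, p) = 4 + (-5 + C*C)/7 = 4 + (-5 + C²)/7 = 4 + (-5/7 + C²/7) = 23/7 + C²/7)
V = 296/2077 (V = -296/(-2077) = -296*(-1/2077) = 296/2077 ≈ 0.14251)
√(W(t(0), -45) + V) = √((23/7 + (⅐)*6²) + 296/2077) = √((23/7 + (⅐)*36) + 296/2077) = √((23/7 + 36/7) + 296/2077) = √(59/7 + 296/2077) = √(124615/14539) = √1811777485/14539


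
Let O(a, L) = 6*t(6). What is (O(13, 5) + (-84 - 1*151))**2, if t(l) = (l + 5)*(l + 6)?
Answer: 310249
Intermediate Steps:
t(l) = (5 + l)*(6 + l)
O(a, L) = 792 (O(a, L) = 6*(30 + 6**2 + 11*6) = 6*(30 + 36 + 66) = 6*132 = 792)
(O(13, 5) + (-84 - 1*151))**2 = (792 + (-84 - 1*151))**2 = (792 + (-84 - 151))**2 = (792 - 235)**2 = 557**2 = 310249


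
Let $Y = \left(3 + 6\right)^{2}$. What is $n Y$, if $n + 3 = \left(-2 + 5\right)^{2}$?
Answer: $486$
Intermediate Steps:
$n = 6$ ($n = -3 + \left(-2 + 5\right)^{2} = -3 + 3^{2} = -3 + 9 = 6$)
$Y = 81$ ($Y = 9^{2} = 81$)
$n Y = 6 \cdot 81 = 486$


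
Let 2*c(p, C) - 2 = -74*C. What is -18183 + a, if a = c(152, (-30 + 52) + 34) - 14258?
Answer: -34512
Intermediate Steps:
c(p, C) = 1 - 37*C (c(p, C) = 1 + (-74*C)/2 = 1 - 37*C)
a = -16329 (a = (1 - 37*((-30 + 52) + 34)) - 14258 = (1 - 37*(22 + 34)) - 14258 = (1 - 37*56) - 14258 = (1 - 2072) - 14258 = -2071 - 14258 = -16329)
-18183 + a = -18183 - 16329 = -34512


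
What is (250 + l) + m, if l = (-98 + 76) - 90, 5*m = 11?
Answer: 701/5 ≈ 140.20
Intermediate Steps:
m = 11/5 (m = (⅕)*11 = 11/5 ≈ 2.2000)
l = -112 (l = -22 - 90 = -112)
(250 + l) + m = (250 - 112) + 11/5 = 138 + 11/5 = 701/5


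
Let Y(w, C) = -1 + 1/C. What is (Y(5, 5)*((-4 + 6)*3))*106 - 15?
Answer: -2619/5 ≈ -523.80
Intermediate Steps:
(Y(5, 5)*((-4 + 6)*3))*106 - 15 = (((1 - 1*5)/5)*((-4 + 6)*3))*106 - 15 = (((1 - 5)/5)*(2*3))*106 - 15 = (((⅕)*(-4))*6)*106 - 15 = -⅘*6*106 - 15 = -24/5*106 - 15 = -2544/5 - 15 = -2619/5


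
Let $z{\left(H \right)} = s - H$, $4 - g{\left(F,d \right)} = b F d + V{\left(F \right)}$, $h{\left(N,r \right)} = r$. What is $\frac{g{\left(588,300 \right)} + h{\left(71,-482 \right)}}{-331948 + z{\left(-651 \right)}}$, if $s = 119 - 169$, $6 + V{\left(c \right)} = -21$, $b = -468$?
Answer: $- \frac{82554749}{331347} \approx -249.15$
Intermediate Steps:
$V{\left(c \right)} = -27$ ($V{\left(c \right)} = -6 - 21 = -27$)
$g{\left(F,d \right)} = 31 + 468 F d$ ($g{\left(F,d \right)} = 4 - \left(- 468 F d - 27\right) = 4 - \left(-27 - 468 F d\right) = 4 + \left(27 + 468 F d\right) = 31 + 468 F d$)
$s = -50$ ($s = 119 - 169 = -50$)
$z{\left(H \right)} = -50 - H$
$\frac{g{\left(588,300 \right)} + h{\left(71,-482 \right)}}{-331948 + z{\left(-651 \right)}} = \frac{\left(31 + 468 \cdot 588 \cdot 300\right) - 482}{-331948 - -601} = \frac{\left(31 + 82555200\right) - 482}{-331948 + \left(-50 + 651\right)} = \frac{82555231 - 482}{-331948 + 601} = \frac{82554749}{-331347} = 82554749 \left(- \frac{1}{331347}\right) = - \frac{82554749}{331347}$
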